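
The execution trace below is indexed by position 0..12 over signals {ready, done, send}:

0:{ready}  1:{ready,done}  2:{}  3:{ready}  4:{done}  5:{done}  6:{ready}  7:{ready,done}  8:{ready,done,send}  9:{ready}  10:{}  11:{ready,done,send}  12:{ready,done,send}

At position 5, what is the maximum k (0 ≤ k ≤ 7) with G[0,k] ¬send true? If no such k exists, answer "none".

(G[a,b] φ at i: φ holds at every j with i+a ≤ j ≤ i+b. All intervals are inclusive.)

2

¬send must hold from j=5 onward; find where it first fails.
  j=5: holds
  j=6: holds
  j=7: holds
  j=8: fails
Holds on [5,7], so largest k = 2.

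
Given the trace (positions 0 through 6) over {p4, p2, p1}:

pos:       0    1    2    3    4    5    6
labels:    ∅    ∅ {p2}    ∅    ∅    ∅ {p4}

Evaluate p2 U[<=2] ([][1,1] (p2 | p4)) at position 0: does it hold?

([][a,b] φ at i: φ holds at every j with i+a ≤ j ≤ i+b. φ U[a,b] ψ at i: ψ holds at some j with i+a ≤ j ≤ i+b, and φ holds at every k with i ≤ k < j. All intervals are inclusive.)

Need some j in [0,2] with [][1,1] (p2 | p4), and p2 at every k in [0,j-1].
  j=0: [][1,1] (p2 | p4) — fails at 1.
  j=1: [][1,1] (p2 | p4) holds, but p2 fails at k=0 → not this j.
  j=2: [][1,1] (p2 | p4) — fails at 3.
No j in the window works → until fails.

False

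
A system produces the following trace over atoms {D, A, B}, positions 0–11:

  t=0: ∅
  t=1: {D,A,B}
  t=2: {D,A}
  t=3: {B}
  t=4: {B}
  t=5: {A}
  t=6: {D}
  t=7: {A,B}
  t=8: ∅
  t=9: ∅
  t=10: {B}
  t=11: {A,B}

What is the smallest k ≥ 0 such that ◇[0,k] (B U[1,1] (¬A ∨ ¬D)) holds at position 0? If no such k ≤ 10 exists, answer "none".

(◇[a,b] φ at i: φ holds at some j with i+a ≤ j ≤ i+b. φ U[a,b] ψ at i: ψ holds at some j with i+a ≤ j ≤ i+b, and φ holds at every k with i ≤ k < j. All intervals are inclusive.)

3

Scan j = 0,1,… for (B U[1,1] (¬A ∨ ¬D)):
  j=0: fails
  j=1: fails
  j=2: fails
  j=3: holds
First hit at j=3, so smallest k = 3-0 = 3.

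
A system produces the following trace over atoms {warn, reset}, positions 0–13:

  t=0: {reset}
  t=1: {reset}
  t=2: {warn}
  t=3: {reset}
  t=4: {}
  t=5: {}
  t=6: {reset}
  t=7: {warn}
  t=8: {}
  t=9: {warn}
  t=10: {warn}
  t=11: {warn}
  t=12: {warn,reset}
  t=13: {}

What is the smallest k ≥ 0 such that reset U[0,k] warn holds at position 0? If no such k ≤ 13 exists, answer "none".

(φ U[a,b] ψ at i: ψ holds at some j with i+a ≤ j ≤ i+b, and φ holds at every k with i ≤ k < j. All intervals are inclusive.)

2

Need earliest j ≥ 0 with warn, and reset at every k in [0,j-1].
  j=0: rhs fails.
  j=1: rhs fails.
  j=2: rhs holds; lhs holds on [0,1]. k = 2.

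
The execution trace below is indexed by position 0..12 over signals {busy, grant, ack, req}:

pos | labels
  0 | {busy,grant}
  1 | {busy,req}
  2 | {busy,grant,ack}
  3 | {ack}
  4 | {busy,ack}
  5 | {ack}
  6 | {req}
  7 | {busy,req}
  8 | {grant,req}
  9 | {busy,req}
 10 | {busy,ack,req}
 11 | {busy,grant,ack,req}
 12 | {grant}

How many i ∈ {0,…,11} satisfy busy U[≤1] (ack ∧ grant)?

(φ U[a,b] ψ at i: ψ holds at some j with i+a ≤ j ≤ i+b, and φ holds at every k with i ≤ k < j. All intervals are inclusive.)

Evaluate at each i in [0,11]:
  i=0: ✗ (no rhs in [0,1])
  i=1: ✓ (rhs at j=2; lhs holds on [1,1])
  i=2: ✓ (rhs at j=2)
  i=3: ✗ (no rhs in [3,4])
  i=4: ✗ (no rhs in [4,5])
  i=5: ✗ (no rhs in [5,6])
  i=6: ✗ (no rhs in [6,7])
  i=7: ✗ (no rhs in [7,8])
  i=8: ✗ (no rhs in [8,9])
  i=9: ✗ (no rhs in [9,10])
  i=10: ✓ (rhs at j=11; lhs holds on [10,10])
  i=11: ✓ (rhs at j=11)
Positions where it holds: {1, 2, 10, 11} → 4.

4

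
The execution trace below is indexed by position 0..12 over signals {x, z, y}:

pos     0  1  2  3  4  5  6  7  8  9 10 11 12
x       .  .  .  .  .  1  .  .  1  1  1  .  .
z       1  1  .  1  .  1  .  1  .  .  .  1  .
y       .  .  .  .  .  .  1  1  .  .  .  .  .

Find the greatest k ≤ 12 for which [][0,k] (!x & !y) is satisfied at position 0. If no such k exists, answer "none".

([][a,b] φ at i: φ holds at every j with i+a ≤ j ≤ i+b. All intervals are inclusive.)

4

(!x & !y) must hold from j=0 onward; find where it first fails.
  j=0: holds
  j=1: holds
  j=2: holds
  j=3: holds
  j=4: holds
  j=5: fails
Holds on [0,4], so largest k = 4.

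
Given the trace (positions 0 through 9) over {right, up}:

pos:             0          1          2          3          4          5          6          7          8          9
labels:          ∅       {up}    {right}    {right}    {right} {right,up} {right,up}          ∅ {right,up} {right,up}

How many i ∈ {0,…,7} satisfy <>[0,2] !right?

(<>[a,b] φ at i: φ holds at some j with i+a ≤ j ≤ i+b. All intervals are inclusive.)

Evaluate at each i in [0,7]:
  i=0: ✓ (witness j=0)
  i=1: ✓ (witness j=1)
  i=2: ✗ (none in [2,4])
  i=3: ✗ (none in [3,5])
  i=4: ✗ (none in [4,6])
  i=5: ✓ (witness j=7)
  i=6: ✓ (witness j=7)
  i=7: ✓ (witness j=7)
Positions where it holds: {0, 1, 5, 6, 7} → 5.

5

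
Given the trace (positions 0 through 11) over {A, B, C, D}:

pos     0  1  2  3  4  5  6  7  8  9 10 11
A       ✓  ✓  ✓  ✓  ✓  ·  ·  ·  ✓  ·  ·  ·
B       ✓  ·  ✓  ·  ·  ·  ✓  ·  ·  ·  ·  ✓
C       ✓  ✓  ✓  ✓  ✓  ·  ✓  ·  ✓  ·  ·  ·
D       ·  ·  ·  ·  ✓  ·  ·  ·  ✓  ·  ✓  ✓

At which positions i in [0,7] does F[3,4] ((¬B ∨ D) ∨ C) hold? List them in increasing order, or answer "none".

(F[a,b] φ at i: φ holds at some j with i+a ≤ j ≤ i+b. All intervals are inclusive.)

0, 1, 2, 3, 4, 5, 6, 7

Evaluate at each i in [0,7]:
  i=0: ✓ (witness j=3)
  i=1: ✓ (witness j=4)
  i=2: ✓ (witness j=5)
  i=3: ✓ (witness j=6)
  i=4: ✓ (witness j=7)
  i=5: ✓ (witness j=8)
  i=6: ✓ (witness j=9)
  i=7: ✓ (witness j=10)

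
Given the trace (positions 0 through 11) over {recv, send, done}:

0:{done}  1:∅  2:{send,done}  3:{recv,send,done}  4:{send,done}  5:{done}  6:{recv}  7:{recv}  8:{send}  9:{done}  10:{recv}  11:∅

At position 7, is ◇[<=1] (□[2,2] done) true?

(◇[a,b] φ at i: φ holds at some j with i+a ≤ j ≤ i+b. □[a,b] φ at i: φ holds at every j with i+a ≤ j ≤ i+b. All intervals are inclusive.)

Holds

Check □[2,2] done at each j in [7,8]:
  j=7: holds on [9,9]
  j=8: fails at 10
Found at j=7 → formula holds.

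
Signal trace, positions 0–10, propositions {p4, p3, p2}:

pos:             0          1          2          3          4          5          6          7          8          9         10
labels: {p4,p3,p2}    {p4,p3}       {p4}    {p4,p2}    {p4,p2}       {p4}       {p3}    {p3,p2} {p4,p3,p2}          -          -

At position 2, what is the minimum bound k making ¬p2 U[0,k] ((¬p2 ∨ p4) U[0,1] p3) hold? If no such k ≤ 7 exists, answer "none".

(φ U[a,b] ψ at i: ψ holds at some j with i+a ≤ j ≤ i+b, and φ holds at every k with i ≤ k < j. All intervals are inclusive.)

none

Need earliest j ≥ 2 with ((¬p2 ∨ p4) U[0,1] p3), and ¬p2 at every k in [2,j-1].
  j=2: rhs fails.
  j=3: rhs fails.
  j=4: rhs fails.
  j=5: rhs holds but lhs fails at k=3.
  j=6: rhs holds but lhs fails at k=3.
  j=7: rhs holds but lhs fails at k=3.
  j=8: rhs holds but lhs fails at k=3.
  j=9: rhs fails.
No witness within the range → none.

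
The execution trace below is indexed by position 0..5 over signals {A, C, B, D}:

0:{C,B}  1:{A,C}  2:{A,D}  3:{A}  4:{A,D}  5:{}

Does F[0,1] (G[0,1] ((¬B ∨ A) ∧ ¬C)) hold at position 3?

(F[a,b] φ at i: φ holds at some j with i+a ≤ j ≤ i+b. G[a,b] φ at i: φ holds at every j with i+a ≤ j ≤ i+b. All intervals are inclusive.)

True

Check G[0,1] ((¬B ∨ A) ∧ ¬C) at each j in [3,4]:
  j=3: holds on [3,4]
  j=4: holds on [4,5]
Found at j=3 → formula holds.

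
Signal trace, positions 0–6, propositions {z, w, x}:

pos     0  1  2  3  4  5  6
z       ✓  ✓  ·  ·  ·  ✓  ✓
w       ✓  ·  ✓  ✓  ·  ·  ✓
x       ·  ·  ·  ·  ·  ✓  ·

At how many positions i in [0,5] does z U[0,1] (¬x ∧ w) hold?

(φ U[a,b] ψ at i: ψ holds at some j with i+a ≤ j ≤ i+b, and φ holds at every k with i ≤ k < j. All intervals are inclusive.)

Evaluate at each i in [0,5]:
  i=0: ✓ (rhs at j=0)
  i=1: ✓ (rhs at j=2; lhs holds on [1,1])
  i=2: ✓ (rhs at j=2)
  i=3: ✓ (rhs at j=3)
  i=4: ✗ (no rhs in [4,5])
  i=5: ✓ (rhs at j=6; lhs holds on [5,5])
Positions where it holds: {0, 1, 2, 3, 5} → 5.

5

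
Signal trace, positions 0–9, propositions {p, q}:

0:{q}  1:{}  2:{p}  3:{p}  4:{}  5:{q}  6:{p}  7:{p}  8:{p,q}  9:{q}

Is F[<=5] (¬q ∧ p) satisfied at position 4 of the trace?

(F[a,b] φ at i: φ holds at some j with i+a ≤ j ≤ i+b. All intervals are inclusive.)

True

Check (¬q ∧ p) at each j in [4,9]:
  j=4: false
  j=5: false
  j=6: true
  j=7: true
  j=8: false
  j=9: false
Found at j=6 → formula holds.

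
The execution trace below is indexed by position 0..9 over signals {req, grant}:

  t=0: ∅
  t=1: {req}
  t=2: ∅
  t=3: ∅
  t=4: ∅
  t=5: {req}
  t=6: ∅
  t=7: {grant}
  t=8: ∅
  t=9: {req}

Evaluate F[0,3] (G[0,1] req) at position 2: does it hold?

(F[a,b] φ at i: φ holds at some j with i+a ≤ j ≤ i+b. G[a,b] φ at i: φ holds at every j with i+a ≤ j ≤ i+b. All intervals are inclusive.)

No

Check G[0,1] req at each j in [2,5]:
  j=2: fails at 2
  j=3: fails at 3
  j=4: fails at 4
  j=5: fails at 6
No position in the window satisfies it → formula fails.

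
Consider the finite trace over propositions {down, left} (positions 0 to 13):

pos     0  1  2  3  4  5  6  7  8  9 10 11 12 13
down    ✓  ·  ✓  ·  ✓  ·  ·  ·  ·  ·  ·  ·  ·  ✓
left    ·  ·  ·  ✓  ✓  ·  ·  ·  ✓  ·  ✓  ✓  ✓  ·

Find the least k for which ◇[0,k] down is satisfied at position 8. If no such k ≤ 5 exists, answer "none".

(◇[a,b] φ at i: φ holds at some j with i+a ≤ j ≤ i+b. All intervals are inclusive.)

Scan j = 8,9,… for down:
  j=8: fails
  j=9: fails
  j=10: fails
  j=11: fails
  j=12: fails
  j=13: holds
First hit at j=13, so smallest k = 13-8 = 5.

5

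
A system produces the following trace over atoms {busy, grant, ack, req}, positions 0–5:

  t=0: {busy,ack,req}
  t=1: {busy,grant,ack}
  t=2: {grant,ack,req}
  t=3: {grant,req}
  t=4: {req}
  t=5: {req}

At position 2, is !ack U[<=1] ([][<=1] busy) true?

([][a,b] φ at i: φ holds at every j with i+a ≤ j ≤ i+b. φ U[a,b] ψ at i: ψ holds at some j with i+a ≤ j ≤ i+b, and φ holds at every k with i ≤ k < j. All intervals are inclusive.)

Need some j in [2,3] with [][<=1] busy, and !ack at every k in [2,j-1].
  j=2: [][<=1] busy — fails at 2.
  j=3: [][<=1] busy — fails at 3.
No j in the window works → until fails.

No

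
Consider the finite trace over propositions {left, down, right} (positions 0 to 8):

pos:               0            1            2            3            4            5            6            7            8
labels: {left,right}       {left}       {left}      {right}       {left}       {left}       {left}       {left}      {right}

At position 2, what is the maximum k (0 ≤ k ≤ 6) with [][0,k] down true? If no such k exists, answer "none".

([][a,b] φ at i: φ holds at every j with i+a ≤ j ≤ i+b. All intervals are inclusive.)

down must hold from j=2 onward; find where it first fails.
  j=2: fails → no k works.

none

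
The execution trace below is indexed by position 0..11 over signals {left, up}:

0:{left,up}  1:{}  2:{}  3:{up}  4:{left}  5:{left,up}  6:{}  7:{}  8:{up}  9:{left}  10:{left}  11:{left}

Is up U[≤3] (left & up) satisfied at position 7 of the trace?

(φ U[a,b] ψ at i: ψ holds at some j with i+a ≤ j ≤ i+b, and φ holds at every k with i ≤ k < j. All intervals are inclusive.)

No

Need some j in [7,10] with (left & up), and up at every k in [7,j-1].
  j=7: (left & up) false.
  j=8: (left & up) false.
  j=9: (left & up) false.
  j=10: (left & up) false.
No j in the window works → until fails.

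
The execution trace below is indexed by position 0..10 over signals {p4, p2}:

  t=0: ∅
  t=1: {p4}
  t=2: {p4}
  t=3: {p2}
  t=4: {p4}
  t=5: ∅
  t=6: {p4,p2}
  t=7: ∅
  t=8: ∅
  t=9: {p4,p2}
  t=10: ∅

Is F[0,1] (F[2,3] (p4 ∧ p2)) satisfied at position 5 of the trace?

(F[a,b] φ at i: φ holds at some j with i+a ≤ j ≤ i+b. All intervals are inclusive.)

Holds

Check F[2,3] (p4 ∧ p2) at each j in [5,6]:
  j=5: fails (none in [7,8])
  j=6: holds (witness at 9)
Found at j=6 → formula holds.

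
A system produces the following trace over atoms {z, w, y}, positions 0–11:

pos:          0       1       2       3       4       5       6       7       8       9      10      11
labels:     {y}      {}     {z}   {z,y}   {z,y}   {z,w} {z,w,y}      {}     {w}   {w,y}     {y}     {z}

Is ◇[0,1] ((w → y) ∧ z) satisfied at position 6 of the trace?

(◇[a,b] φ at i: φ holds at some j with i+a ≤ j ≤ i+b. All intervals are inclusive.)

Check ((w → y) ∧ z) at each j in [6,7]:
  j=6: true
  j=7: false
Found at j=6 → formula holds.

True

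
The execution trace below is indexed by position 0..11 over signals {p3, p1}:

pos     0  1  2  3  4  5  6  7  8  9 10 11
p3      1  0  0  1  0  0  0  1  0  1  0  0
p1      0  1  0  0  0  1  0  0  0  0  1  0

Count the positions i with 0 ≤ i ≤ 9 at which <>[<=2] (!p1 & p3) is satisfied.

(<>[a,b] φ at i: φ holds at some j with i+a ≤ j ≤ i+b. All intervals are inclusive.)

9

Evaluate at each i in [0,9]:
  i=0: ✓ (witness j=0)
  i=1: ✓ (witness j=3)
  i=2: ✓ (witness j=3)
  i=3: ✓ (witness j=3)
  i=4: ✗ (none in [4,6])
  i=5: ✓ (witness j=7)
  i=6: ✓ (witness j=7)
  i=7: ✓ (witness j=7)
  i=8: ✓ (witness j=9)
  i=9: ✓ (witness j=9)
Positions where it holds: {0, 1, 2, 3, 5, 6, 7, 8, 9} → 9.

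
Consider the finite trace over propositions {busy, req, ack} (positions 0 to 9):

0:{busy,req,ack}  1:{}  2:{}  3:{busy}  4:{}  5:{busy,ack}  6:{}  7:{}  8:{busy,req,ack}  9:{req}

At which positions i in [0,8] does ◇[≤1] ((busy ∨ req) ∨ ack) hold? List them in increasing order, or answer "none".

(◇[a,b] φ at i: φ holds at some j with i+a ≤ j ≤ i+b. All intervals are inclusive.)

Evaluate at each i in [0,8]:
  i=0: ✓ (witness j=0)
  i=1: ✗ (none in [1,2])
  i=2: ✓ (witness j=3)
  i=3: ✓ (witness j=3)
  i=4: ✓ (witness j=5)
  i=5: ✓ (witness j=5)
  i=6: ✗ (none in [6,7])
  i=7: ✓ (witness j=8)
  i=8: ✓ (witness j=8)

0, 2, 3, 4, 5, 7, 8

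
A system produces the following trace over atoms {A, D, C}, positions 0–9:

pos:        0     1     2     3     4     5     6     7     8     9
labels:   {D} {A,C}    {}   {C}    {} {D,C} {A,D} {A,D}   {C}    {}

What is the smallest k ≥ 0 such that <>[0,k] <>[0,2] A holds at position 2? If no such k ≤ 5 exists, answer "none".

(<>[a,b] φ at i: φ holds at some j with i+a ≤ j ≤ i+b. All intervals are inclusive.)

2

Scan j = 2,3,… for <>[0,2] A:
  j=2: fails
  j=3: fails
  j=4: holds
First hit at j=4, so smallest k = 4-2 = 2.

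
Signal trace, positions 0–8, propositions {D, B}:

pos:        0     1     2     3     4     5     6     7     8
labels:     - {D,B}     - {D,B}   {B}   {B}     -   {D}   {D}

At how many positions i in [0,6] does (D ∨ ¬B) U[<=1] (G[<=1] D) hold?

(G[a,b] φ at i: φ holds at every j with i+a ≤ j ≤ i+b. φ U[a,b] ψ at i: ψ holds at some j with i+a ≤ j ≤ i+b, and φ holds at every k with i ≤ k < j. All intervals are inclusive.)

Evaluate at each i in [0,6]:
  i=0: ✗ (no rhs in [0,1])
  i=1: ✗ (no rhs in [1,2])
  i=2: ✗ (no rhs in [2,3])
  i=3: ✗ (no rhs in [3,4])
  i=4: ✗ (no rhs in [4,5])
  i=5: ✗ (no rhs in [5,6])
  i=6: ✓ (rhs at j=7; lhs holds on [6,6])
Positions where it holds: {6} → 1.

1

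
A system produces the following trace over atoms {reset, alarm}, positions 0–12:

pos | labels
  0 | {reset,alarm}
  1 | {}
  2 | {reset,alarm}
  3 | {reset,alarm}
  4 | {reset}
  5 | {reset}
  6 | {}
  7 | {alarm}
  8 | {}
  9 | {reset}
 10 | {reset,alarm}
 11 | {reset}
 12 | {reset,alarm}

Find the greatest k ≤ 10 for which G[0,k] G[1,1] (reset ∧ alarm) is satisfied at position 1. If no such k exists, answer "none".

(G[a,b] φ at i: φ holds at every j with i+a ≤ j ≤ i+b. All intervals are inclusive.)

1

G[1,1] (reset ∧ alarm) must hold from j=1 onward; find where it first fails.
  j=1: holds
  j=2: holds
  j=3: fails
Holds on [1,2], so largest k = 1.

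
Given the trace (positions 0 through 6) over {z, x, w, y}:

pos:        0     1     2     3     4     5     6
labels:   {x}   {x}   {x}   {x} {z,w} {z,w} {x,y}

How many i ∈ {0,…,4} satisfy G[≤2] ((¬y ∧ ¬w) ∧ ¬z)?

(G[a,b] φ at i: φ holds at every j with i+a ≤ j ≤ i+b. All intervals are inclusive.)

Evaluate at each i in [0,4]:
  i=0: ✓ (all of [0,2])
  i=1: ✓ (all of [1,3])
  i=2: ✗ (fails at j=4)
  i=3: ✗ (fails at j=4)
  i=4: ✗ (fails at j=4)
Positions where it holds: {0, 1} → 2.

2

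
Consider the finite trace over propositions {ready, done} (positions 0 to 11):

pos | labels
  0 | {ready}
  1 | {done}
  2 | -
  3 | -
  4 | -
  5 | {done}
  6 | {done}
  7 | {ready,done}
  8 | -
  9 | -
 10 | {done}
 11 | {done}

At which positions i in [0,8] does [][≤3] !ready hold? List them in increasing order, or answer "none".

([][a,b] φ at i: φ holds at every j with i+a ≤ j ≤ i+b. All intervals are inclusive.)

Evaluate at each i in [0,8]:
  i=0: ✗ (fails at j=0)
  i=1: ✓ (all of [1,4])
  i=2: ✓ (all of [2,5])
  i=3: ✓ (all of [3,6])
  i=4: ✗ (fails at j=7)
  i=5: ✗ (fails at j=7)
  i=6: ✗ (fails at j=7)
  i=7: ✗ (fails at j=7)
  i=8: ✓ (all of [8,11])

1, 2, 3, 8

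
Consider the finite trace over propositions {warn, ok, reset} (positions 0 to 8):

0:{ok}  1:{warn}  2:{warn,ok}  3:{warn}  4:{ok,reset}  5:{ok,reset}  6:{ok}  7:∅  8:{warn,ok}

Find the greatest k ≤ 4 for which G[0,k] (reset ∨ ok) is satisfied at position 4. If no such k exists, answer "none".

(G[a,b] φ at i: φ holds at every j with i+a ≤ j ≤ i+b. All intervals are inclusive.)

(reset ∨ ok) must hold from j=4 onward; find where it first fails.
  j=4: holds
  j=5: holds
  j=6: holds
  j=7: fails
Holds on [4,6], so largest k = 2.

2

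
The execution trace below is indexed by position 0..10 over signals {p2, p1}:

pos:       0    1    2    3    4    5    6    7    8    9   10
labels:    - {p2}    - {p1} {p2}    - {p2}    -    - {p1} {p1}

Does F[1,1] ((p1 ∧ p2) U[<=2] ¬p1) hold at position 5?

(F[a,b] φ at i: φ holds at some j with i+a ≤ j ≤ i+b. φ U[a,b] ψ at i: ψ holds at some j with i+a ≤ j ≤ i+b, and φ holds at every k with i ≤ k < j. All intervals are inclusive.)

Check ((p1 ∧ p2) U[<=2] ¬p1) at each j in [6,6]:
  j=6: holds
Found at j=6 → formula holds.

True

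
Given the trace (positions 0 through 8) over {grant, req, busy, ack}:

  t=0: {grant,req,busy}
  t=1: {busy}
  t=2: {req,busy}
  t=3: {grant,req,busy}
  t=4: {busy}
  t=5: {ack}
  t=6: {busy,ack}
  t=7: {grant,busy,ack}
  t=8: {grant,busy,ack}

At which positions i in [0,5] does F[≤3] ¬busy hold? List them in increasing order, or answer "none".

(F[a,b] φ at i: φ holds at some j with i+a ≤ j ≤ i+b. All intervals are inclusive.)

2, 3, 4, 5

Evaluate at each i in [0,5]:
  i=0: ✗ (none in [0,3])
  i=1: ✗ (none in [1,4])
  i=2: ✓ (witness j=5)
  i=3: ✓ (witness j=5)
  i=4: ✓ (witness j=5)
  i=5: ✓ (witness j=5)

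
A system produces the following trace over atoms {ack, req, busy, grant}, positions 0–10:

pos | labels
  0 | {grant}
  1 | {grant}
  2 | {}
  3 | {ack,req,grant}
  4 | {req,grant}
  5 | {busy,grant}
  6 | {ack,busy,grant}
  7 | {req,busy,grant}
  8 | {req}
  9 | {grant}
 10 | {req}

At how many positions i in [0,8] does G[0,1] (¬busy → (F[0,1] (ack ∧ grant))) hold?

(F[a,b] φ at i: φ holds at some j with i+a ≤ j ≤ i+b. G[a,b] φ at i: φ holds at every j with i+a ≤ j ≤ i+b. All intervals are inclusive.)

Evaluate at each i in [0,8]:
  i=0: ✗ (fails at j=0)
  i=1: ✗ (fails at j=1)
  i=2: ✓ (all of [2,3])
  i=3: ✗ (fails at j=4)
  i=4: ✗ (fails at j=4)
  i=5: ✓ (all of [5,6])
  i=6: ✓ (all of [6,7])
  i=7: ✗ (fails at j=8)
  i=8: ✗ (fails at j=8)
Positions where it holds: {2, 5, 6} → 3.

3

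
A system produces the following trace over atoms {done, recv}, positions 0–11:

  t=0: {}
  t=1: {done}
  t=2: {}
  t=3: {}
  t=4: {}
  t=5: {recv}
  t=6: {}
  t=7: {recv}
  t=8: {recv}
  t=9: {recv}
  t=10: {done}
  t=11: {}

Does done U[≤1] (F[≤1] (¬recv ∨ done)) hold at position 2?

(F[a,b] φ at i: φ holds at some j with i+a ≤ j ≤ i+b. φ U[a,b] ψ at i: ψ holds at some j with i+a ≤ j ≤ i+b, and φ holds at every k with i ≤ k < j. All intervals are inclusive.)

Need some j in [2,3] with F[≤1] (¬recv ∨ done), and done at every k in [2,j-1].
  j=2: F[≤1] (¬recv ∨ done) holds; no prefix to check → satisfied.

True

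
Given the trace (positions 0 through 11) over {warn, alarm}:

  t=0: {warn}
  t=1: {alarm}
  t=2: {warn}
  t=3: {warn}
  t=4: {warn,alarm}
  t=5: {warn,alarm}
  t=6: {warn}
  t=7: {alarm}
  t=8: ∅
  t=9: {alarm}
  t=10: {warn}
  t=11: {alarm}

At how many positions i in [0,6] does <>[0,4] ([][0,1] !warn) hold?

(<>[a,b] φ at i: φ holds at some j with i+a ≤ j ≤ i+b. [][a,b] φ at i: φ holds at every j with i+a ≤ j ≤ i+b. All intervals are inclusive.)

Evaluate at each i in [0,6]:
  i=0: ✗ (none in [0,4])
  i=1: ✗ (none in [1,5])
  i=2: ✗ (none in [2,6])
  i=3: ✓ (witness j=7)
  i=4: ✓ (witness j=7)
  i=5: ✓ (witness j=7)
  i=6: ✓ (witness j=7)
Positions where it holds: {3, 4, 5, 6} → 4.

4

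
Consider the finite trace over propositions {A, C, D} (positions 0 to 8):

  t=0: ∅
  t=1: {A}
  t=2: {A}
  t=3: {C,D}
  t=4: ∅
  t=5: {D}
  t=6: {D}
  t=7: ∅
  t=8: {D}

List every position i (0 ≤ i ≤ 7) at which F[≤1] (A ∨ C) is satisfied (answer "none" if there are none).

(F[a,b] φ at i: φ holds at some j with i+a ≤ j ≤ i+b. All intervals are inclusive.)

Evaluate at each i in [0,7]:
  i=0: ✓ (witness j=1)
  i=1: ✓ (witness j=1)
  i=2: ✓ (witness j=2)
  i=3: ✓ (witness j=3)
  i=4: ✗ (none in [4,5])
  i=5: ✗ (none in [5,6])
  i=6: ✗ (none in [6,7])
  i=7: ✗ (none in [7,8])

0, 1, 2, 3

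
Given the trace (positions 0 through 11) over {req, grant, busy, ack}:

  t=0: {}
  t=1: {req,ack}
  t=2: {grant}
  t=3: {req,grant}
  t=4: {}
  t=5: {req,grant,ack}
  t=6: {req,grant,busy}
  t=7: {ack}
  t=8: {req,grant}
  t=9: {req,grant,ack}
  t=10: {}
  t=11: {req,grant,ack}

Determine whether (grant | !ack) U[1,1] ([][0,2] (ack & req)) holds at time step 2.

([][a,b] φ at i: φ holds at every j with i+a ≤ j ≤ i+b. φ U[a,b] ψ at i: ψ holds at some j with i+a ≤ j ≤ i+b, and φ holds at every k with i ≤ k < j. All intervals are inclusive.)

Does not hold

Need some j in [3,3] with [][0,2] (ack & req), and (grant | !ack) at every k in [2,j-1].
  j=3: [][0,2] (ack & req) — fails at 3.
No j in the window works → until fails.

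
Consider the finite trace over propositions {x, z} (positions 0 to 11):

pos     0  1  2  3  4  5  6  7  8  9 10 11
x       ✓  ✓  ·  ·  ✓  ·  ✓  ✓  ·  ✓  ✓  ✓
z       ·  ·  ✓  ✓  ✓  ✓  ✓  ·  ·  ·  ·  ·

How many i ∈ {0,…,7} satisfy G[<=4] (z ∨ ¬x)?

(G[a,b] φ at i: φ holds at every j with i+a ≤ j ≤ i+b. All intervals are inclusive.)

1

Evaluate at each i in [0,7]:
  i=0: ✗ (fails at j=0)
  i=1: ✗ (fails at j=1)
  i=2: ✓ (all of [2,6])
  i=3: ✗ (fails at j=7)
  i=4: ✗ (fails at j=7)
  i=5: ✗ (fails at j=7)
  i=6: ✗ (fails at j=7)
  i=7: ✗ (fails at j=7)
Positions where it holds: {2} → 1.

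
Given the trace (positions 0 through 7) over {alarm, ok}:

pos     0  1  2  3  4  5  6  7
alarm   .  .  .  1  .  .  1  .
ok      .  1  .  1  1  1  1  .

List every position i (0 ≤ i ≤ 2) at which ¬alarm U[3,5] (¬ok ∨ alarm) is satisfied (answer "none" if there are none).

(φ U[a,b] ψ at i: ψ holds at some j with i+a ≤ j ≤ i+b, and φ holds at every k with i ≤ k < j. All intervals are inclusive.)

0

Evaluate at each i in [0,2]:
  i=0: ✓ (rhs at j=3; lhs holds on [0,2])
  i=1: ✗ (lhs fails at k=3 before rhs at j=6)
  i=2: ✗ (lhs fails at k=3 before rhs at j=6)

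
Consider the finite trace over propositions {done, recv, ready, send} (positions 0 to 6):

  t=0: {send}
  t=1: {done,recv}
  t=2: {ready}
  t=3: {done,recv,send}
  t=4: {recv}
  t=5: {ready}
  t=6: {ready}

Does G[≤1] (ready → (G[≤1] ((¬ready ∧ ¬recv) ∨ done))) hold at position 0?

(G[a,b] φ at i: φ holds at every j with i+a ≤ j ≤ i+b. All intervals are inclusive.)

Check (ready → (G[≤1] ((¬ready ∧ ¬recv) ∨ done))) at every j in [0,1]:
  j=0: antecedent false → ✓
  j=1: antecedent false → ✓
All positions satisfy it → formula holds.

Holds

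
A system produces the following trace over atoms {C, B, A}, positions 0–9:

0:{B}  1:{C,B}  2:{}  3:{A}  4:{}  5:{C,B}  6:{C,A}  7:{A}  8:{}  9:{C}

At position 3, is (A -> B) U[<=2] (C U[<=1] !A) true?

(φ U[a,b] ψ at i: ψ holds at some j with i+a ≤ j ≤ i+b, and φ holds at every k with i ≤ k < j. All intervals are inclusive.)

Need some j in [3,5] with (C U[<=1] !A), and (A -> B) at every k in [3,j-1].
  j=3: (C U[<=1] !A) — fails.
  j=4: (C U[<=1] !A) holds, but (A -> B) fails at k=3 → not this j.
  j=5: (C U[<=1] !A) holds, but (A -> B) fails at k=3 → not this j.
No j in the window works → until fails.

False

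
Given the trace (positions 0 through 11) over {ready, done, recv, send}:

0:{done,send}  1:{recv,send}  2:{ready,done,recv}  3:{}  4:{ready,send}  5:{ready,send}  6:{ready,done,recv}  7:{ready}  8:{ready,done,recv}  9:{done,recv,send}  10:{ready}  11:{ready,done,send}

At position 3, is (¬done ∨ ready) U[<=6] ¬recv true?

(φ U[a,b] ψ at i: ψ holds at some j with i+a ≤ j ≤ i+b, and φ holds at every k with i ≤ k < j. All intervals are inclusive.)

True

Need some j in [3,9] with ¬recv, and (¬done ∨ ready) at every k in [3,j-1].
  j=3: ¬recv holds; no prefix to check → satisfied.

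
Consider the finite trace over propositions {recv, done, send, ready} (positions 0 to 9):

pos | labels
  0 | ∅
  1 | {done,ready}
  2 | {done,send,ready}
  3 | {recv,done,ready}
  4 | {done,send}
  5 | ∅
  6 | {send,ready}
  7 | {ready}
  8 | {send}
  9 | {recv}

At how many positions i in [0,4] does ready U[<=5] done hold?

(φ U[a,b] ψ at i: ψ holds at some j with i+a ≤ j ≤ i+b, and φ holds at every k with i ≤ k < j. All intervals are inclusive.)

Evaluate at each i in [0,4]:
  i=0: ✗ (lhs fails at k=0 before rhs at j=1)
  i=1: ✓ (rhs at j=1)
  i=2: ✓ (rhs at j=2)
  i=3: ✓ (rhs at j=3)
  i=4: ✓ (rhs at j=4)
Positions where it holds: {1, 2, 3, 4} → 4.

4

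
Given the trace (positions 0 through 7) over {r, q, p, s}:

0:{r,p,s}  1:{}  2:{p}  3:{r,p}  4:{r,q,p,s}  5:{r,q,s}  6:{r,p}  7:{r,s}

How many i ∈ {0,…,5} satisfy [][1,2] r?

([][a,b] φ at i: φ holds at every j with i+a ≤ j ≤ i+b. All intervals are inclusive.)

4

Evaluate at each i in [0,5]:
  i=0: ✗ (fails at j=1)
  i=1: ✗ (fails at j=2)
  i=2: ✓ (all of [3,4])
  i=3: ✓ (all of [4,5])
  i=4: ✓ (all of [5,6])
  i=5: ✓ (all of [6,7])
Positions where it holds: {2, 3, 4, 5} → 4.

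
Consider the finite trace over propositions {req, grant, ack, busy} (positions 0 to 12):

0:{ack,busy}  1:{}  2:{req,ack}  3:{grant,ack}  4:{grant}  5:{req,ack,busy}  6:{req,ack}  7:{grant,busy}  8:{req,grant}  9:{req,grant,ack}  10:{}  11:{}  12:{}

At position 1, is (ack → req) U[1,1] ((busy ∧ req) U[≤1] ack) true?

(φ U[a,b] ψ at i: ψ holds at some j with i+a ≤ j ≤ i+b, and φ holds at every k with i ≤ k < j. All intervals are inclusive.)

Need some j in [2,2] with ((busy ∧ req) U[≤1] ack), and (ack → req) at every k in [1,j-1].
  j=2: ((busy ∧ req) U[≤1] ack) holds; (ack → req) holds at every k in [1,1] → satisfied.

Yes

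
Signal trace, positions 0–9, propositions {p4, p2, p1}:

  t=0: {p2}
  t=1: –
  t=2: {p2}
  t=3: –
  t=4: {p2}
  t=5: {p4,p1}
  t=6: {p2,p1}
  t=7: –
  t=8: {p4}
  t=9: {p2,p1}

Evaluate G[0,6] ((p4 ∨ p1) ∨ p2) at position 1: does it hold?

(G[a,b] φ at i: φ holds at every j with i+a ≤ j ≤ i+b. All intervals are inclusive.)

False

Check ((p4 ∨ p1) ∨ p2) at every j in [1,7]:
  j=1: false
  j=2: true
  j=3: false
  j=4: true
  j=5: true
  j=6: true
  j=7: false
Fails at j=1 → formula fails.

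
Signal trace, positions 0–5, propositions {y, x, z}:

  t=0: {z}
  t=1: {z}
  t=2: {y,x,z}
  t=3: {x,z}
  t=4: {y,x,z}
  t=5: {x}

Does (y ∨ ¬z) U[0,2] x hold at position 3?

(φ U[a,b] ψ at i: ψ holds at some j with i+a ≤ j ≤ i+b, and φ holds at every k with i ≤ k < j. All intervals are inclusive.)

Yes

Need some j in [3,5] with x, and (y ∨ ¬z) at every k in [3,j-1].
  j=3: x holds; no prefix to check → satisfied.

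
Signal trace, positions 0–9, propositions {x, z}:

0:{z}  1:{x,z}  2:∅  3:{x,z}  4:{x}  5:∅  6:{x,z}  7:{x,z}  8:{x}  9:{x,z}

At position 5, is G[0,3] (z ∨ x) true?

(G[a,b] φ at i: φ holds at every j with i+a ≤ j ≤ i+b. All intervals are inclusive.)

Check (z ∨ x) at every j in [5,8]:
  j=5: false
  j=6: true
  j=7: true
  j=8: true
Fails at j=5 → formula fails.

Does not hold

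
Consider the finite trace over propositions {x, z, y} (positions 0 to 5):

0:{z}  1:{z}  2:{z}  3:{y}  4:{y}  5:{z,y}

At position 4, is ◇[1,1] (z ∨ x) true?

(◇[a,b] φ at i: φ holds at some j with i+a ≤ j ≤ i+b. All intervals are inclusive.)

Yes

Check (z ∨ x) at each j in [5,5]:
  j=5: true
Found at j=5 → formula holds.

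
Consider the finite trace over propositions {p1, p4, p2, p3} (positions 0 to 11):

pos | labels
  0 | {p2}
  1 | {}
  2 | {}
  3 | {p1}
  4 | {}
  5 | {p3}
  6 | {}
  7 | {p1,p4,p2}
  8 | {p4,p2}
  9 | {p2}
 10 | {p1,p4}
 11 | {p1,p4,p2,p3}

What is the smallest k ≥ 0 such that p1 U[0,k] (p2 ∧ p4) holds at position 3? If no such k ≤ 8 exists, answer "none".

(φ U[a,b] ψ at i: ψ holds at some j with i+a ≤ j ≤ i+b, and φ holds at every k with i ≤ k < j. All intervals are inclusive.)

Need earliest j ≥ 3 with (p2 ∧ p4), and p1 at every k in [3,j-1].
  j=3: rhs fails.
  j=4: rhs fails.
  j=5: rhs fails.
  j=6: rhs fails.
  j=7: rhs holds but lhs fails at k=4.
  j=8: rhs holds but lhs fails at k=4.
  j=9: rhs fails.
  j=10: rhs fails.
  j=11: rhs holds but lhs fails at k=4.
No witness within the range → none.

none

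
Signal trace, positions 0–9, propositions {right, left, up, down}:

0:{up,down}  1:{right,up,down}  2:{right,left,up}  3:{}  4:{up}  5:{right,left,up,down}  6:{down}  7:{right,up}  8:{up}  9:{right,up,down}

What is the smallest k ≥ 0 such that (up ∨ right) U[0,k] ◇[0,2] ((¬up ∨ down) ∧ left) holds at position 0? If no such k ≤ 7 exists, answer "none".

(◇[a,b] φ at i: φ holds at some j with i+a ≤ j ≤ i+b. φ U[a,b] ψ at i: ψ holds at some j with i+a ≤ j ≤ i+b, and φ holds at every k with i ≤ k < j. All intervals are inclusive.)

Need earliest j ≥ 0 with ◇[0,2] ((¬up ∨ down) ∧ left), and (up ∨ right) at every k in [0,j-1].
  j=0: rhs fails.
  j=1: rhs fails.
  j=2: rhs fails.
  j=3: rhs holds; lhs holds on [0,2]. k = 3.

3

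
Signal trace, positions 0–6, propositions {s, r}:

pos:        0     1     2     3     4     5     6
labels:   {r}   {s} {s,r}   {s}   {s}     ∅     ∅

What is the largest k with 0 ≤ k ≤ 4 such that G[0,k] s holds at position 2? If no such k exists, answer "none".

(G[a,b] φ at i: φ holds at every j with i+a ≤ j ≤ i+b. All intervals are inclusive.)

s must hold from j=2 onward; find where it first fails.
  j=2: holds
  j=3: holds
  j=4: holds
  j=5: fails
Holds on [2,4], so largest k = 2.

2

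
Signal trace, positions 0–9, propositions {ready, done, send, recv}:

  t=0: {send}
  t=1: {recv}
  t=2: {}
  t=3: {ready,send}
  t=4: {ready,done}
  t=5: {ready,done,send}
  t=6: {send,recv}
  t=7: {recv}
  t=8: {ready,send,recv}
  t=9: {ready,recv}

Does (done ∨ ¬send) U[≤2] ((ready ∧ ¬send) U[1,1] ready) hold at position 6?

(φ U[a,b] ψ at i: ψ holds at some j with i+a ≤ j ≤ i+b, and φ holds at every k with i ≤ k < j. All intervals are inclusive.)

Need some j in [6,8] with ((ready ∧ ¬send) U[1,1] ready), and (done ∨ ¬send) at every k in [6,j-1].
  j=6: ((ready ∧ ¬send) U[1,1] ready) — fails.
  j=7: ((ready ∧ ¬send) U[1,1] ready) — fails.
  j=8: ((ready ∧ ¬send) U[1,1] ready) — fails.
No j in the window works → until fails.

No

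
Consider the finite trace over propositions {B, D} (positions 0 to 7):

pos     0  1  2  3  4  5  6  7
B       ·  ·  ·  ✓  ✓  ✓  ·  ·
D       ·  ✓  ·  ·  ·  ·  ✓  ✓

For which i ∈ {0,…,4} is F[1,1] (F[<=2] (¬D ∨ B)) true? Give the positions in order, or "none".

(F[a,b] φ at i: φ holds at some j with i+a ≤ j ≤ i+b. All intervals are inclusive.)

Evaluate at each i in [0,4]:
  i=0: ✓ (witness j=1)
  i=1: ✓ (witness j=2)
  i=2: ✓ (witness j=3)
  i=3: ✓ (witness j=4)
  i=4: ✓ (witness j=5)

0, 1, 2, 3, 4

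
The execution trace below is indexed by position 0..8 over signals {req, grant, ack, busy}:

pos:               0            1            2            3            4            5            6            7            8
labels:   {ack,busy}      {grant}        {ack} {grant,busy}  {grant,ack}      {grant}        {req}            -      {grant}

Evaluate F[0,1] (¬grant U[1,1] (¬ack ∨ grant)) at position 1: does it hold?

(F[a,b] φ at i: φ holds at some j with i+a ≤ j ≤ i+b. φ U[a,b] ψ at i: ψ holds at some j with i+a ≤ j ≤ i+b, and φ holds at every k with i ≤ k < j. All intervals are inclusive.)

Check (¬grant U[1,1] (¬ack ∨ grant)) at each j in [1,2]:
  j=1: fails
  j=2: holds
Found at j=2 → formula holds.

Yes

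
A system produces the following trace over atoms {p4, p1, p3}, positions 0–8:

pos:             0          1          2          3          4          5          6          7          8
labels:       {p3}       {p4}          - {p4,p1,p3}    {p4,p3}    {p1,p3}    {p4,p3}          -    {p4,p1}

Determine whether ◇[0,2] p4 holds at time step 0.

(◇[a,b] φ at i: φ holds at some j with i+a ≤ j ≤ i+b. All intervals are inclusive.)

Check p4 at each j in [0,2]:
  j=0: false
  j=1: true
  j=2: false
Found at j=1 → formula holds.

Holds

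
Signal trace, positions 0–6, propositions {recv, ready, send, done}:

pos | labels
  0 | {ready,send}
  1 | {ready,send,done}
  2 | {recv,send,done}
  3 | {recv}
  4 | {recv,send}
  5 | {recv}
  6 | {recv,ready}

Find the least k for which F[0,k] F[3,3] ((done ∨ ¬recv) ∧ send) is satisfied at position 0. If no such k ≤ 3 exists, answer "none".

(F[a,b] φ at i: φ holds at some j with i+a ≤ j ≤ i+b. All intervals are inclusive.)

none

Scan j = 0,1,… for F[3,3] ((done ∨ ¬recv) ∧ send):
  j=0: fails
  j=1: fails
  j=2: fails
  j=3: fails
No j in [0,3] satisfies it → none.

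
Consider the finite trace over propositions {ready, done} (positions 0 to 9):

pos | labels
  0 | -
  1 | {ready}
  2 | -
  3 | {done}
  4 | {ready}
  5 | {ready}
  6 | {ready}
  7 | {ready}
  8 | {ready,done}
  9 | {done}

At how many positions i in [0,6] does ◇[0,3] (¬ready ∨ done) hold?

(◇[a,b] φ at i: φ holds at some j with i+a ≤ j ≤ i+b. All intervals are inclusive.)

6

Evaluate at each i in [0,6]:
  i=0: ✓ (witness j=0)
  i=1: ✓ (witness j=2)
  i=2: ✓ (witness j=2)
  i=3: ✓ (witness j=3)
  i=4: ✗ (none in [4,7])
  i=5: ✓ (witness j=8)
  i=6: ✓ (witness j=8)
Positions where it holds: {0, 1, 2, 3, 5, 6} → 6.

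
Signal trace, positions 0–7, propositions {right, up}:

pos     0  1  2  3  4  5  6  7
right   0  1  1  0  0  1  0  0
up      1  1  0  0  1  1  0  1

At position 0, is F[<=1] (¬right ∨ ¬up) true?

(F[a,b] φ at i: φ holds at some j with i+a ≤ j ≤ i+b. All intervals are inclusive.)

Check (¬right ∨ ¬up) at each j in [0,1]:
  j=0: true
  j=1: false
Found at j=0 → formula holds.

True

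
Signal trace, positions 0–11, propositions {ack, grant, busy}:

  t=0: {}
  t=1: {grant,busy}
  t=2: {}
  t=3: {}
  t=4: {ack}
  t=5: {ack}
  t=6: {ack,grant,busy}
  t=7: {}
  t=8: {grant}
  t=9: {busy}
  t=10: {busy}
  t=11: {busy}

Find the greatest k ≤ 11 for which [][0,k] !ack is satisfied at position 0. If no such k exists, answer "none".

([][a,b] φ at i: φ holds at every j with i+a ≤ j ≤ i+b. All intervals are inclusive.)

!ack must hold from j=0 onward; find where it first fails.
  j=0: holds
  j=1: holds
  j=2: holds
  j=3: holds
  j=4: fails
Holds on [0,3], so largest k = 3.

3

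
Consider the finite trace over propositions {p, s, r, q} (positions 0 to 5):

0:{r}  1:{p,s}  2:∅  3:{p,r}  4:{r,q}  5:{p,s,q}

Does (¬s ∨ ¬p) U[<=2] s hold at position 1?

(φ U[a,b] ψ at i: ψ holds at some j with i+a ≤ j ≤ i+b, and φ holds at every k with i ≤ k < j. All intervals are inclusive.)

Need some j in [1,3] with s, and (¬s ∨ ¬p) at every k in [1,j-1].
  j=1: s holds; no prefix to check → satisfied.

Yes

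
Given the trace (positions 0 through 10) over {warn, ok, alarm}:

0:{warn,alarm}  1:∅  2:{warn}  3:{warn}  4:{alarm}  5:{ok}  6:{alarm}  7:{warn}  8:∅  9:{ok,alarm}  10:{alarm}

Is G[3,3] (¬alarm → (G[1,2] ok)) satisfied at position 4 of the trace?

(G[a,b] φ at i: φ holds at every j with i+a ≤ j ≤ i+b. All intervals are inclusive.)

False

Check (¬alarm → (G[1,2] ok)) at every j in [7,7]:
  j=7: antecedent true; consequent fails at 8 → ✗
Fails at j=7 → formula fails.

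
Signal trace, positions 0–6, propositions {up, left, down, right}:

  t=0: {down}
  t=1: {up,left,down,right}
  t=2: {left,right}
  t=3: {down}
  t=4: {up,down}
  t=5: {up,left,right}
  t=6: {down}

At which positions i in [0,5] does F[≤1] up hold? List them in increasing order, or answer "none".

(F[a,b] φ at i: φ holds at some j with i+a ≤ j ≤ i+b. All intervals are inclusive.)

Evaluate at each i in [0,5]:
  i=0: ✓ (witness j=1)
  i=1: ✓ (witness j=1)
  i=2: ✗ (none in [2,3])
  i=3: ✓ (witness j=4)
  i=4: ✓ (witness j=4)
  i=5: ✓ (witness j=5)

0, 1, 3, 4, 5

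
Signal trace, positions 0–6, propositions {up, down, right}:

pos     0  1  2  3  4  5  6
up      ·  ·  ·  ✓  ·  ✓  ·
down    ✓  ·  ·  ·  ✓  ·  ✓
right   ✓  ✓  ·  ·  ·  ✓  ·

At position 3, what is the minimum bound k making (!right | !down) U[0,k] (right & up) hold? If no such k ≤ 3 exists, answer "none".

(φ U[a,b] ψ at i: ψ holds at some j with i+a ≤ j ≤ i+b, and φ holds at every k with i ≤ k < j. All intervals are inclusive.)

2

Need earliest j ≥ 3 with (right & up), and (!right | !down) at every k in [3,j-1].
  j=3: rhs fails.
  j=4: rhs fails.
  j=5: rhs holds; lhs holds on [3,4]. k = 2.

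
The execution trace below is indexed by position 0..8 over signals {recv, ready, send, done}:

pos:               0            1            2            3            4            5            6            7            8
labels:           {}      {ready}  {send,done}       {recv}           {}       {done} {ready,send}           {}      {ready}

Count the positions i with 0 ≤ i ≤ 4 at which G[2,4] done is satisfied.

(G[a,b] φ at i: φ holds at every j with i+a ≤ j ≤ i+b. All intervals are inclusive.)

Evaluate at each i in [0,4]:
  i=0: ✗ (fails at j=3)
  i=1: ✗ (fails at j=3)
  i=2: ✗ (fails at j=4)
  i=3: ✗ (fails at j=6)
  i=4: ✗ (fails at j=6)
Positions where it holds: {} → 0.

0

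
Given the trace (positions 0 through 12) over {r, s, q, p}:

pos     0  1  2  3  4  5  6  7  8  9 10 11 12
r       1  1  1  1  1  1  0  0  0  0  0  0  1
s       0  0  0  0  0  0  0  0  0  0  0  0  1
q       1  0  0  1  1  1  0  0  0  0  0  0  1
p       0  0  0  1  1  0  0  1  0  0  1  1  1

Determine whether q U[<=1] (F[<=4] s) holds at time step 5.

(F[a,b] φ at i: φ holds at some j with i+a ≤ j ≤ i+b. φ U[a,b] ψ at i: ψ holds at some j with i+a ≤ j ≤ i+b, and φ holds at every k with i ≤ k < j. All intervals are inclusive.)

Does not hold

Need some j in [5,6] with F[<=4] s, and q at every k in [5,j-1].
  j=5: F[<=4] s — fails (none in [5,9]).
  j=6: F[<=4] s — fails (none in [6,10]).
No j in the window works → until fails.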